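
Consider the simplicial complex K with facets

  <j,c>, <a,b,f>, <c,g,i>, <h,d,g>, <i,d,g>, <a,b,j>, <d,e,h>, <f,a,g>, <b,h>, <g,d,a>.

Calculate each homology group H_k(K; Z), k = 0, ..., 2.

H_0 ≅ Z,  H_1 ≅ Z^2,  H_2 = 0.

We work with the vertex ordering a < b < c < d < e < f < g < h < i < j. The simplices of K, each written with vertices in increasing order, are:

  0-simplices (10): a, b, c, d, e, f, g, h, i, j
  1-simplices (19): ab, ad, af, ag, aj, bf, bh, bj, cg, ci, cj, de, dg, dh, di, eh, fg, gh, gi
  2-simplices (8): abf, abj, adg, afg, cgi, deh, dgh, dgi

Hence C_0 ≅ Z^10, C_1 ≅ Z^19, C_2 ≅ Z^8.

Boundary ∂_1: C_1 → C_0 sends each edge [p,q] (with p < q) to q − p. For instance
  ∂cg = g − c.
This gives a 10×19 integer matrix of rank 9; reducing to Smith normal form yields diagonal entries (1,1,1,1,1,1,1,1,1).

Boundary ∂_2: C_2 → C_1 maps a triangle to the signed sum of its edges. For instance
  ∂abj = bj − aj + ab,
  ∂cgi = gi − ci + cg.
As a 19×8 matrix over Z this has rank 8, with invariant factors (1,1,1,1,1,1,1,1).

From H_k ≅ ker(∂_k) / im(∂_{k+1}) we obtain:

  H_0: rank C_0 − rank ∂_1 = 10 − 9 = 1, and the invariant factors of ∂_1 are all 1, so H_0 = Z.
  H_1: rank ker ∂_1 − rank ∂_2 = (19 − 9) − 8 = 2, and the invariant factors of ∂_2 are all 1, so H_1 = Z^2.
  H_2: rank ker ∂_2 − rank ∂_3 = (8 − 8) − 0 = 0, and there is no ∂_3, so H_2 = 0.

As a check, the Euler characteristic is 10 − 19 + 8 = -1, which agrees with 1 − 2 + 0 = -1.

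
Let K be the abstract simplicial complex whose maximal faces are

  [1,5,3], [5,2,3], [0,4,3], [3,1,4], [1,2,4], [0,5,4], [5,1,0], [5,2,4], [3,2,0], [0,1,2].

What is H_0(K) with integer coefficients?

We work with the vertex ordering 0 < 1 < 2 < 3 < 4 < 5. The simplices of K, each written with vertices in increasing order, are:

  0-simplices (6): [0], [1], [2], [3], [4], [5]
  1-simplices (15): [0,1], [0,2], [0,3], [0,4], [0,5], [1,2], [1,3], [1,4], [1,5], [2,3], [2,4], [2,5], [3,4], [3,5], [4,5]
  2-simplices (10): [0,1,2], [0,1,5], [0,2,3], [0,3,4], [0,4,5], [1,2,4], [1,3,4], [1,3,5], [2,3,5], [2,4,5]

Hence C_0 ≅ Z^6, C_1 ≅ Z^15, C_2 ≅ Z^10.

The boundary map ∂_1: C_1 → C_0 sends each edge [p,q] (with p < q) to q − p.
As a 6×15 matrix over Z this has rank 5, with invariant factors (1,1,1,1,1).

Boundary ∂_2: C_2 → C_1 acts by ∂[p,q,r] = [q,r] − [p,r] + [p,q]. For instance
  ∂[2,4,5] = [4,5] − [2,5] + [2,4],
  ∂[0,1,2] = [1,2] − [0,2] + [0,1].
The resulting 15×10 matrix has rank 10, and its Smith normal form has invariant factors (1,1,1,1,1,1,1,1,1,2).

From H_k ≅ ker(∂_k) / im(∂_{k+1}) we obtain:

  H_0: rank C_0 − rank ∂_1 = 6 − 5 = 1, and the invariant factors of ∂_1 are all 1, so H_0 ≅ Z.

H_0 ≅ Z.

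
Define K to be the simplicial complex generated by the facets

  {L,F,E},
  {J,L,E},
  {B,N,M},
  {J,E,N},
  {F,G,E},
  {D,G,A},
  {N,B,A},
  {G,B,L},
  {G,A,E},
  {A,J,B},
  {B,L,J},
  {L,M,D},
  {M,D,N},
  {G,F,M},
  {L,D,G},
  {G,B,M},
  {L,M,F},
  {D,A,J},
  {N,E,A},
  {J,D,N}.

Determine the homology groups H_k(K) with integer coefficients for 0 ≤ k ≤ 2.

H_0 = Z,  H_1 = Z ⊕ Z/2Z,  H_2 = 0.

K has 10 vertices, 30 edges, 20 triangles.
rank ∂_0 = 0, rank ∂_1 = 9 ⇒ b_0 = 10 − 0 − 9 = 1; all invariant factors of ∂_1 are 1 so no torsion. So H_0 ≅ Z.
rank ∂_1 = 9, rank ∂_2 = 20 ⇒ b_1 = 30 − 9 − 20 = 1; ∂_2 has invariant factor(s) [2] giving torsion. So H_1 ≅ Z ⊕ Z/2Z.
rank ∂_2 = 20, rank ∂_3 = 0 ⇒ b_2 = 20 − 20 − 0 = 0. So H_2 ≅ 0.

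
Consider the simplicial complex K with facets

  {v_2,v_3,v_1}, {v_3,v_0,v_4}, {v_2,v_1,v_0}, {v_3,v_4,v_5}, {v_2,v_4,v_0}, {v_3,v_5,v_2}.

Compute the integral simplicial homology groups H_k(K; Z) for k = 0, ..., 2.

H_0 ≅ Z,  H_1 ≅ Z,  H_2 = 0.

Take the total order v_0 < v_1 < v_2 < v_3 < v_4 < v_5 on the vertex set. Then K (dimension 2) consists of the simplices:

  0-simplices (6): [v_0], [v_1], [v_2], [v_3], [v_4], [v_5]
  1-simplices (12): [v_0,v_1], [v_0,v_2], [v_0,v_3], [v_0,v_4], [v_1,v_2], [v_1,v_3], [v_2,v_3], [v_2,v_4], [v_2,v_5], [v_3,v_4], [v_3,v_5], [v_4,v_5]
  2-simplices (6): [v_0,v_1,v_2], [v_0,v_2,v_4], [v_0,v_3,v_4], [v_1,v_2,v_3], [v_2,v_3,v_5], [v_3,v_4,v_5]

giving chain groups C_0 ≅ Z^6, C_1 ≅ Z^12, C_2 ≅ Z^6.

∂_1: C_1 → C_0 maps an edge to its endpoints' difference, ∂[p,q] = q − p. For instance
  ∂[v_1,v_3] = [v_3] − [v_1].
As a 6×12 matrix over Z this has rank 5, with invariant factors (1,1,1,1,1).

∂_2: C_2 → C_1 sends each 2-simplex [p,q,r] to [q,r] − [p,r] + [p,q]. For instance
  ∂[v_0,v_1,v_2] = [v_1,v_2] − [v_0,v_2] + [v_0,v_1],
  ∂[v_2,v_3,v_5] = [v_3,v_5] − [v_2,v_5] + [v_2,v_3].
The resulting 12×6 matrix has rank 6, and its Smith normal form has invariant factors (1,1,1,1,1,1).

Reading off H_k = ker ∂_k / im ∂_{k+1}:

  H_0: rank C_0 − rank ∂_1 = 6 − 5 = 1, and the invariant factors of ∂_1 are all 1, so H_0 ≅ Z.
  H_1: rank ker ∂_1 − rank ∂_2 = (12 − 5) − 6 = 1, and the invariant factors of ∂_2 are all 1, so H_1 ≅ Z.
  H_2: rank ker ∂_2 − rank ∂_3 = (6 − 6) − 0 = 0, and there is no ∂_3, so H_2 ≅ 0.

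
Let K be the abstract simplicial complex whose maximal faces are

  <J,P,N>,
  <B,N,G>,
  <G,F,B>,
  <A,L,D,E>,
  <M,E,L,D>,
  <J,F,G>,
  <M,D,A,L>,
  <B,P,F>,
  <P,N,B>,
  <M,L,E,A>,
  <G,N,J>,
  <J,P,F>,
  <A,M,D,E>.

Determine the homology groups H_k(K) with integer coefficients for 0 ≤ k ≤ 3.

We work with the vertex ordering A < B < D < E < F < G < J < L < M < N < P. The simplices of K, each written with vertices in increasing order, are:

  0-simplices (11): A, B, D, E, F, G, J, L, M, N, P
  1-simplices (22): AD, AE, AL, AM, BF, BG, BN, BP, DE, DL, DM, EL, EM, FG, FJ, FP, GJ, GN, JN, JP, LM, NP
  2-simplices (18): ADE, ADL, ADM, AEL, AEM, ALM, BFG, BFP, BGN, BNP, DEL, DEM, DLM, ELM, FGJ, FJP, GJN, JNP
  3-simplices (5): ADEL, ADEM, ADLM, AELM, DELM

giving chain groups C_0 ≅ Z^11, C_1 ≅ Z^22, C_2 ≅ Z^18, C_3 ≅ Z^5.

Boundary ∂_1: C_1 → C_0 sends each edge [p,q] (with p < q) to q − p.
As a 11×22 matrix over Z this has rank 9, with invariant factors (1,1,1,1,1,1,1,1,1).

∂_2: C_2 → C_1 acts by ∂[p,q,r] = [q,r] − [p,r] + [p,q]. For instance
  ∂JNP = NP − JP + JN,
  ∂BGN = GN − BN + BG.
This gives a 22×18 integer matrix of rank 13; reducing to Smith normal form yields diagonal entries (1,1,1,1,1,1,1,1,1,1,1,1,1).

∂_3: C_3 → C_2 sends each 3-simplex σ to the alternating sum Σ_i (−1)^i (σ with its i-th vertex removed). For instance
  ∂AELM = ELM − ALM + AEM − AEL,
  ∂ADLM = DLM − ALM + ADM − ADL.
This gives a 18×5 integer matrix of rank 4; reducing to Smith normal form yields diagonal entries (1,1,1,1).

From H_k ≅ ker(∂_k) / im(∂_{k+1}) we obtain:

  H_0: rank C_0 − rank ∂_1 = 11 − 9 = 2, and the invariant factors of ∂_1 are all 1, so H_0 = Z^2.
  H_1: rank ker ∂_1 − rank ∂_2 = (22 − 9) − 13 = 0, and the invariant factors of ∂_2 are all 1, so H_1 = 0.
  H_2: rank ker ∂_2 − rank ∂_3 = (18 − 13) − 4 = 1, and the invariant factors of ∂_3 are all 1, so H_2 = Z.
  H_3: rank ker ∂_3 − rank ∂_4 = (5 − 4) − 0 = 1, and there is no ∂_4, so H_3 = Z.

As a check, the Euler characteristic is 11 − 22 + 18 − 5 = 2, which agrees with 2 − 0 + 1 − 1 = 2.

H_0 ≅ Z^2,  H_1 = 0,  H_2 ≅ Z,  H_3 ≅ Z.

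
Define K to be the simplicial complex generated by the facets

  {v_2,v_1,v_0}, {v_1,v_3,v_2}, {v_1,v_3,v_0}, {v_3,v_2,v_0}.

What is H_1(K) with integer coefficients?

H_1 = 0.

Take the total order v_0 < v_1 < v_2 < v_3 on the vertex set. Then K (dimension 2) consists of the simplices:

  0-simplices (4): [v_0], [v_1], [v_2], [v_3]
  1-simplices (6): [v_0,v_1], [v_0,v_2], [v_0,v_3], [v_1,v_2], [v_1,v_3], [v_2,v_3]
  2-simplices (4): [v_0,v_1,v_2], [v_0,v_1,v_3], [v_0,v_2,v_3], [v_1,v_2,v_3]

giving chain groups C_0 ≅ Z^4, C_1 ≅ Z^6, C_2 ≅ Z^4.

∂_1: C_1 → C_0 maps an edge to its endpoints' difference, ∂[p,q] = q − p. For instance
  ∂[v_0,v_2] = [v_2] − [v_0].
The 4×6 boundary matrix has rank 3 and Smith normal form diag(1,1,1).

∂_2: C_2 → C_1 sends each 2-simplex [p,q,r] to [q,r] − [p,r] + [p,q]. For instance
  ∂[v_1,v_2,v_3] = [v_2,v_3] − [v_1,v_3] + [v_1,v_2],
  ∂[v_0,v_1,v_3] = [v_1,v_3] − [v_0,v_3] + [v_0,v_1].
The 6×4 boundary matrix has rank 3 and Smith normal form diag(1,1,1).

Computing H_k = (kernel of ∂_k) / (image of ∂_{k+1}):

  H_1: rank ker ∂_1 − rank ∂_2 = (6 − 3) − 3 = 0, and the invariant factors of ∂_2 are all 1, so H_1 = 0.

(K is a triangulation of the 2-sphere S^2.)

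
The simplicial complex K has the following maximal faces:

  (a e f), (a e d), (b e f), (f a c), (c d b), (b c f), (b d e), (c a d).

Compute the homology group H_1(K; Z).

H_1 ≅ 0.

Fix the vertex order a < b < c < d < e < f and write every simplex with vertices in increasing order. Then dim K = 2 and the simplices of K are:

  0-simplices (6): a, b, c, d, e, f
  1-simplices (12): ac, ad, ae, af, bc, bd, be, bf, cd, cf, de, ef
  2-simplices (8): acd, acf, ade, aef, bcd, bcf, bde, bef

Hence C_0 ≅ Z^6, C_1 ≅ Z^12, C_2 ≅ Z^8.

∂_1: C_1 → C_0 maps an edge to its endpoints' difference, ∂[p,q] = q − p.
This gives a 6×12 integer matrix of rank 5; reducing to Smith normal form yields diagonal entries (1,1,1,1,1).

The boundary map ∂_2: C_2 → C_1 acts by ∂[p,q,r] = [q,r] − [p,r] + [p,q]. For instance
  ∂ade = de − ae + ad,
  ∂aef = ef − af + ae.
The resulting 12×8 matrix has rank 7, and its Smith normal form has invariant factors (1,1,1,1,1,1,1).

Reading off H_k = ker ∂_k / im ∂_{k+1}:

  H_1: rank ker ∂_1 − rank ∂_2 = (12 − 5) − 7 = 0, and the invariant factors of ∂_2 are all 1, so H_1 = 0.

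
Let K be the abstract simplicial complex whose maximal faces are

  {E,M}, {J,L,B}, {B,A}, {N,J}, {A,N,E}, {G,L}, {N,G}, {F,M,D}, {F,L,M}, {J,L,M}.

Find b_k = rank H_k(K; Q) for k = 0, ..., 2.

b_0 = 1, b_1 = 3, b_2 = 0.

Take the total order A < B < D < E < F < G < J < L < M < N on the vertex set. Then K (dimension 2) consists of the simplices:

  0-simplices (10): A, B, D, E, F, G, J, L, M, N
  1-simplices (17): AB, AE, AN, BJ, BL, DF, DM, EM, EN, FL, FM, GL, GN, JL, JM, JN, LM
  2-simplices (5): AEN, BJL, DFM, FLM, JLM

giving chain groups C_0 ≅ Z^10, C_1 ≅ Z^17, C_2 ≅ Z^5.

Boundary ∂_1: C_1 → C_0 is given by ∂[p,q] = [q] − [p]. For instance
  ∂AB = B − A.
This gives a 10×17 integer matrix of rank 9; reducing to Smith normal form yields diagonal entries (1,1,1,1,1,1,1,1,1).

Boundary ∂_2: C_2 → C_1 acts by ∂[p,q,r] = [q,r] − [p,r] + [p,q]. For instance
  ∂FLM = LM − FM + FL,
  ∂AEN = EN − AN + AE.
This gives a 17×5 integer matrix of rank 5; reducing to Smith normal form yields diagonal entries (1,1,1,1,1).

Now H_k = ker ∂_k / im ∂_{k+1}, so:

  H_0: rank C_0 − rank ∂_1 = 10 − 9 = 1, and the invariant factors of ∂_1 are all 1, so H_0 = Z.
  H_1: rank ker ∂_1 − rank ∂_2 = (17 − 9) − 5 = 3, and the invariant factors of ∂_2 are all 1, so H_1 = Z^3.
  H_2: rank ker ∂_2 − rank ∂_3 = (5 − 5) − 0 = 0, and there is no ∂_3, so H_2 = 0.

As a check, the Euler characteristic is 10 − 17 + 5 = -2, which agrees with 1 − 3 + 0 = -2.

Hence the Betti numbers are b_0 = 1, b_1 = 3, b_2 = 0.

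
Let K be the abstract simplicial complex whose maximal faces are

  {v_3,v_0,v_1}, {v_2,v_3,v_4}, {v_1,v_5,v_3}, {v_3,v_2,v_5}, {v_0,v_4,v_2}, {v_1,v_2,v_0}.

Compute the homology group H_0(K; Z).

H_0 ≅ Z.

We work with the vertex ordering v_0 < v_1 < v_2 < v_3 < v_4 < v_5. The simplices of K, each written with vertices in increasing order, are:

  0-simplices (6): [v_0], [v_1], [v_2], [v_3], [v_4], [v_5]
  1-simplices (12): [v_0,v_1], [v_0,v_2], [v_0,v_3], [v_0,v_4], [v_1,v_2], [v_1,v_3], [v_1,v_5], [v_2,v_3], [v_2,v_4], [v_2,v_5], [v_3,v_4], [v_3,v_5]
  2-simplices (6): [v_0,v_1,v_2], [v_0,v_1,v_3], [v_0,v_2,v_4], [v_1,v_3,v_5], [v_2,v_3,v_4], [v_2,v_3,v_5]

Hence C_0 ≅ Z^6, C_1 ≅ Z^12, C_2 ≅ Z^6.

Boundary ∂_1: C_1 → C_0 maps an edge to its endpoints' difference, ∂[p,q] = q − p.
The 6×12 boundary matrix has rank 5 and Smith normal form diag(1,1,1,1,1).

∂_2: C_2 → C_1 sends each 2-simplex [p,q,r] to [q,r] − [p,r] + [p,q]. For instance
  ∂[v_0,v_2,v_4] = [v_2,v_4] − [v_0,v_4] + [v_0,v_2],
  ∂[v_2,v_3,v_4] = [v_3,v_4] − [v_2,v_4] + [v_2,v_3].
The resulting 12×6 matrix has rank 6, and its Smith normal form has invariant factors (1,1,1,1,1,1).

Reading off H_k = ker ∂_k / im ∂_{k+1}:

  H_0: rank C_0 − rank ∂_1 = 6 − 5 = 1, and the invariant factors of ∂_1 are all 1, so H_0 ≅ Z.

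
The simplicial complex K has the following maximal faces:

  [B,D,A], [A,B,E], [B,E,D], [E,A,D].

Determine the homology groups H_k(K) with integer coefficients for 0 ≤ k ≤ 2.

H_0 = Z,  H_1 = 0,  H_2 = Z.

Fix the vertex order A < B < D < E and write every simplex with vertices in increasing order. Then dim K = 2 and the simplices of K are:

  0-simplices (4): A, B, D, E
  1-simplices (6): AB, AD, AE, BD, BE, DE
  2-simplices (4): ABD, ABE, ADE, BDE

so the chain groups are C_0 ≅ Z^4, C_1 ≅ Z^6, C_2 ≅ Z^4.

∂_1: C_1 → C_0 is given by ∂[p,q] = [q] − [p]. For instance
  ∂BD = D − B.
As a 4×6 matrix over Z this has rank 3, with invariant factors (1,1,1).

∂_2: C_2 → C_1 maps a triangle to the signed sum of its edges. For instance
  ∂ABE = BE − AE + AB,
  ∂ABD = BD − AD + AB.
The resulting 6×4 matrix has rank 3, and its Smith normal form has invariant factors (1,1,1).

Reading off H_k = ker ∂_k / im ∂_{k+1}:

  H_0: rank C_0 − rank ∂_1 = 4 − 3 = 1, and the invariant factors of ∂_1 are all 1, so H_0 = Z.
  H_1: rank ker ∂_1 − rank ∂_2 = (6 − 3) − 3 = 0, and the invariant factors of ∂_2 are all 1, so H_1 = 0.
  H_2: rank ker ∂_2 − rank ∂_3 = (4 − 3) − 0 = 1, and there is no ∂_3, so H_2 = Z.

(K is a triangulation of the 2-sphere S^2.)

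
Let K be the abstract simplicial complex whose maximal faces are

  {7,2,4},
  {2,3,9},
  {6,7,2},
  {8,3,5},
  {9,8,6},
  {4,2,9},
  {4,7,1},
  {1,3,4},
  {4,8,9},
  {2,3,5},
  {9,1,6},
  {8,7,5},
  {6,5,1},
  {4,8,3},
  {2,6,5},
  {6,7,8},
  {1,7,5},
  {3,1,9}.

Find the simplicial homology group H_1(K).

Order the vertices as 1 < 2 < 3 < 4 < 5 < 6 < 7 < 8 < 9. Listing each simplex with vertices in this order, K has dimension 2 with simplices:

  0-simplices (9): [1], [2], [3], [4], [5], [6], [7], [8], [9]
  1-simplices (27): (27 of them)
  2-simplices (18): [1,3,4], [1,3,9], [1,4,7], [1,5,6], [1,5,7], [1,6,9], [2,3,5], [2,3,9], [2,4,7], [2,4,9], [2,5,6], [2,6,7], [3,4,8], [3,5,8], [4,8,9], [5,7,8], [6,7,8], [6,8,9]

giving chain groups C_0 ≅ Z^9, C_1 ≅ Z^27, C_2 ≅ Z^18.

The boundary map ∂_1: C_1 → C_0 maps an edge to its endpoints' difference, ∂[p,q] = q − p. For instance
  ∂[1,4] = [4] − [1].
The resulting 9×27 matrix has rank 8, and its Smith normal form has invariant factors (1,1,1,1,1,1,1,1).

The boundary map ∂_2: C_2 → C_1 acts by ∂[p,q,r] = [q,r] − [p,r] + [p,q]. For instance
  ∂[1,5,6] = [5,6] − [1,6] + [1,5],
  ∂[2,3,5] = [3,5] − [2,5] + [2,3].
The 27×18 boundary matrix has rank 18 and Smith normal form diag(1,1,1,1,1,1,1,1,1,1,1,1,1,1,1,1,1,2).

From H_k ≅ ker(∂_k) / im(∂_{k+1}) we obtain:

  H_1: rank ker ∂_1 − rank ∂_2 = (27 − 8) − 18 = 1, and ∂_2 has invariant factor 2 > 1, so H_1 = Z ⊕ Z/2.

(K is a triangulation of the Klein bottle.)

H_1 ≅ Z ⊕ Z/2.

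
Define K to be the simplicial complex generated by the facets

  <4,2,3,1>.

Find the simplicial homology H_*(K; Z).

We work with the vertex ordering 1 < 2 < 3 < 4. The simplices of K, each written with vertices in increasing order, are:

  0-simplices (4): [1], [2], [3], [4]
  1-simplices (6): [1,2], [1,3], [1,4], [2,3], [2,4], [3,4]
  2-simplices (4): [1,2,3], [1,2,4], [1,3,4], [2,3,4]
  3-simplices (1): [1,2,3,4]

Hence C_0 ≅ Z^4, C_1 ≅ Z^6, C_2 ≅ Z^4, C_3 ≅ Z^1.

Boundary ∂_1: C_1 → C_0 sends each edge [p,q] (with p < q) to q − p. For instance
  ∂[1,3] = [3] − [1].
The resulting 4×6 matrix has rank 3, and its Smith normal form has invariant factors (1,1,1).

Boundary ∂_2: C_2 → C_1 maps a triangle to the signed sum of its edges. For instance
  ∂[1,2,3] = [2,3] − [1,3] + [1,2],
  ∂[2,3,4] = [3,4] − [2,4] + [2,3].
This gives a 6×4 integer matrix of rank 3; reducing to Smith normal form yields diagonal entries (1,1,1).

∂_3: C_3 → C_2 sends each 3-simplex σ to the alternating sum Σ_i (−1)^i (σ with its i-th vertex removed). For instance
  ∂[1,2,3,4] = [2,3,4] − [1,3,4] + [1,2,4] − [1,2,3].
The resulting 4×1 matrix has rank 1, and its Smith normal form has invariant factors (1).

Reading off H_k = ker ∂_k / im ∂_{k+1}:

  H_0: rank C_0 − rank ∂_1 = 4 − 3 = 1, and the invariant factors of ∂_1 are all 1, so H_0 = Z.
  H_1: rank ker ∂_1 − rank ∂_2 = (6 − 3) − 3 = 0, and the invariant factors of ∂_2 are all 1, so H_1 = 0.
  H_2: rank ker ∂_2 − rank ∂_3 = (4 − 3) − 1 = 0, and the invariant factors of ∂_3 are all 1, so H_2 = 0.
  H_3: rank ker ∂_3 − rank ∂_4 = (1 − 1) − 0 = 0, and there is no ∂_4, so H_3 = 0.

H_0 = Z,  H_1 = 0,  H_2 = 0,  H_3 = 0.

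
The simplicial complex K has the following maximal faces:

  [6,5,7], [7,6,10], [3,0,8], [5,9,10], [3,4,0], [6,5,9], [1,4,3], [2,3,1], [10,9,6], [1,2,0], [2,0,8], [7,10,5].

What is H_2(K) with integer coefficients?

Take the total order 0 < 1 < 2 < 3 < 4 < 5 < 6 < 7 < 8 < 9 < 10 on the vertex set. Then K (dimension 2) consists of the simplices:

  0-simplices (11): [0], [1], [2], [3], [4], [5], [6], [7], [8], [9], [10]
  1-simplices (21): [0,1], [0,2], [0,3], [0,4], [0,8], [1,2], [1,3], [1,4], [2,3], [2,8], [3,4], [3,8], [5,6], [5,7], [5,9], [5,10], [6,7], [6,9], [6,10], [7,10], [9,10]
  2-simplices (12): [0,1,2], [0,2,8], [0,3,4], [0,3,8], [1,2,3], [1,3,4], [5,6,7], [5,6,9], [5,7,10], [5,9,10], [6,7,10], [6,9,10]

Hence C_0 ≅ Z^11, C_1 ≅ Z^21, C_2 ≅ Z^12.

Boundary ∂_1: C_1 → C_0 is given by ∂[p,q] = [q] − [p]. For instance
  ∂[9,10] = [10] − [9].
The resulting 11×21 matrix has rank 9, and its Smith normal form has invariant factors (1,1,1,1,1,1,1,1,1).

The boundary map ∂_2: C_2 → C_1 acts by ∂[p,q,r] = [q,r] − [p,r] + [p,q]. For instance
  ∂[5,7,10] = [7,10] − [5,10] + [5,7],
  ∂[6,9,10] = [9,10] − [6,10] + [6,9].
This gives a 21×12 integer matrix of rank 11; reducing to Smith normal form yields diagonal entries (1,1,1,1,1,1,1,1,1,1,1).

Now H_k = ker ∂_k / im ∂_{k+1}, so:

  H_2: rank ker ∂_2 − rank ∂_3 = (12 − 11) − 0 = 1, and there is no ∂_3, so H_2 = Z.

(K is a triangulation of the disjoint union of the cylinder S^1 x I and the 2-sphere S^2.)

H_2 = Z.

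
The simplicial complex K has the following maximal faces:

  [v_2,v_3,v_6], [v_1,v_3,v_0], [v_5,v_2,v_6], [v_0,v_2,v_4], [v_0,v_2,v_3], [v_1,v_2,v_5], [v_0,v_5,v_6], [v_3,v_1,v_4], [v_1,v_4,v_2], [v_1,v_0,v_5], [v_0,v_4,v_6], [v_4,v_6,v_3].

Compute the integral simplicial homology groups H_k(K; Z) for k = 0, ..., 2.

H_0 = Z,  H_1 = Z/2Z,  H_2 = 0.

K has 7 vertices, 18 edges, 12 triangles.
rank ∂_0 = 0, rank ∂_1 = 6 ⇒ b_0 = 7 − 0 − 6 = 1; all invariant factors of ∂_1 are 1 so no torsion. So H_0 ≅ Z.
rank ∂_1 = 6, rank ∂_2 = 12 ⇒ b_1 = 18 − 6 − 12 = 0; ∂_2 has invariant factor(s) [2] giving torsion. So H_1 ≅ Z/2Z.
rank ∂_2 = 12, rank ∂_3 = 0 ⇒ b_2 = 12 − 12 − 0 = 0. So H_2 ≅ 0.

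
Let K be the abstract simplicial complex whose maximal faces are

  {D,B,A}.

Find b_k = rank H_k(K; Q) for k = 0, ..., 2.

Fix the vertex order A < B < D and write every simplex with vertices in increasing order. Then dim K = 2 and the simplices of K are:

  0-simplices (3): A, B, D
  1-simplices (3): AB, AD, BD
  2-simplices (1): ABD

giving chain groups C_0 ≅ Z^3, C_1 ≅ Z^3, C_2 ≅ Z^1.

Boundary ∂_1: C_1 → C_0 is given by ∂[p,q] = [q] − [p].
This gives a 3×3 integer matrix of rank 2; reducing to Smith normal form yields diagonal entries (1,1).

∂_2: C_2 → C_1 acts by ∂[p,q,r] = [q,r] − [p,r] + [p,q]. For instance
  ∂ABD = BD − AD + AB.
As a 3×1 matrix over Z this has rank 1, with invariant factors (1).

Computing H_k = (kernel of ∂_k) / (image of ∂_{k+1}):

  H_0: rank C_0 − rank ∂_1 = 3 − 2 = 1, and the invariant factors of ∂_1 are all 1, so H_0 = Z.
  H_1: rank ker ∂_1 − rank ∂_2 = (3 − 2) − 1 = 0, and the invariant factors of ∂_2 are all 1, so H_1 = 0.
  H_2: rank ker ∂_2 − rank ∂_3 = (1 − 1) − 0 = 0, and there is no ∂_3, so H_2 = 0.

As a check, the Euler characteristic is 3 − 3 + 1 = 1, which agrees with 1 − 0 + 0 = 1.
(K is a triangulation of the 2-simplex.)

Hence the Betti numbers are b_0 = 1, b_1 = 0, b_2 = 0.

b_0 = 1, b_1 = 0, b_2 = 0.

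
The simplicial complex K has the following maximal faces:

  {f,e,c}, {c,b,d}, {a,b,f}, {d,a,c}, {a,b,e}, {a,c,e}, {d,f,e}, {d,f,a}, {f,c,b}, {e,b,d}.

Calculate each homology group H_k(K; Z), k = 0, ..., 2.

H_0 = Z,  H_1 = Z/2Z,  H_2 = 0.

Order the vertices as a < b < c < d < e < f. Listing each simplex with vertices in this order, K has dimension 2 with simplices:

  0-simplices (6): a, b, c, d, e, f
  1-simplices (15): ab, ac, ad, ae, af, bc, bd, be, bf, cd, ce, cf, de, df, ef
  2-simplices (10): abe, abf, acd, ace, adf, bcd, bcf, bde, cef, def

Hence C_0 ≅ Z^6, C_1 ≅ Z^15, C_2 ≅ Z^10.

∂_1: C_1 → C_0 maps an edge to its endpoints' difference, ∂[p,q] = q − p. For instance
  ∂ae = e − a.
The resulting 6×15 matrix has rank 5, and its Smith normal form has invariant factors (1,1,1,1,1).

∂_2: C_2 → C_1 maps a triangle to the signed sum of its edges. For instance
  ∂abf = bf − af + ab,
  ∂cef = ef − cf + ce.
The 15×10 boundary matrix has rank 10 and Smith normal form diag(1,1,1,1,1,1,1,1,1,2).

From H_k ≅ ker(∂_k) / im(∂_{k+1}) we obtain:

  H_0: rank C_0 − rank ∂_1 = 6 − 5 = 1, and the invariant factors of ∂_1 are all 1, so H_0 ≅ Z.
  H_1: rank ker ∂_1 − rank ∂_2 = (15 − 5) − 10 = 0, and ∂_2 has invariant factor 2 > 1, so H_1 ≅ Z/2Z.
  H_2: rank ker ∂_2 − rank ∂_3 = (10 − 10) − 0 = 0, and there is no ∂_3, so H_2 ≅ 0.

(K is a triangulation of the real projective plane RP^2.)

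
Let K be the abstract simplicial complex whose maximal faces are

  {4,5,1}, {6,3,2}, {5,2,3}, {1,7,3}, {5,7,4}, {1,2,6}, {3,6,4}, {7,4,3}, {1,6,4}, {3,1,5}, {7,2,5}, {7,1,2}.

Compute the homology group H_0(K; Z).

H_0 ≅ Z.

Fix the vertex order 1 < 2 < 3 < 4 < 5 < 6 < 7 and write every simplex with vertices in increasing order. Then dim K = 2 and the simplices of K are:

  0-simplices (7): [1], [2], [3], [4], [5], [6], [7]
  1-simplices (18): [1,2], [1,3], [1,4], [1,5], [1,6], [1,7], [2,3], [2,5], [2,6], [2,7], [3,4], [3,5], [3,6], [3,7], [4,5], [4,6], [4,7], [5,7]
  2-simplices (12): [1,2,6], [1,2,7], [1,3,5], [1,3,7], [1,4,5], [1,4,6], [2,3,5], [2,3,6], [2,5,7], [3,4,6], [3,4,7], [4,5,7]

so the chain groups are C_0 ≅ Z^7, C_1 ≅ Z^18, C_2 ≅ Z^12.

∂_1: C_1 → C_0 sends each edge [p,q] (with p < q) to q − p. For instance
  ∂[3,4] = [4] − [3].
The 7×18 boundary matrix has rank 6 and Smith normal form diag(1,1,1,1,1,1).

Boundary ∂_2: C_2 → C_1 sends each 2-simplex [p,q,r] to [q,r] − [p,r] + [p,q]. For instance
  ∂[1,2,6] = [2,6] − [1,6] + [1,2],
  ∂[3,4,6] = [4,6] − [3,6] + [3,4].
The resulting 18×12 matrix has rank 12, and its Smith normal form has invariant factors (1,1,1,1,1,1,1,1,1,1,1,2).

Reading off H_k = ker ∂_k / im ∂_{k+1}:

  H_0: rank C_0 − rank ∂_1 = 7 − 6 = 1, and the invariant factors of ∂_1 are all 1, so H_0 = Z.

(K is a triangulation of the real projective plane RP^2.)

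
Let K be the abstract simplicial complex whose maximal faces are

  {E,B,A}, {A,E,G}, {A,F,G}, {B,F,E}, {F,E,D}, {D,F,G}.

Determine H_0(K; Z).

Order the vertices as A < B < D < E < F < G. Listing each simplex with vertices in this order, K has dimension 2 with simplices:

  0-simplices (6): A, B, D, E, F, G
  1-simplices (12): AB, AE, AF, AG, BE, BF, DE, DF, DG, EF, EG, FG
  2-simplices (6): ABE, AEG, AFG, BEF, DEF, DFG

giving chain groups C_0 ≅ Z^6, C_1 ≅ Z^12, C_2 ≅ Z^6.

The boundary map ∂_1: C_1 → C_0 is given by ∂[p,q] = [q] − [p].
The resulting 6×12 matrix has rank 5, and its Smith normal form has invariant factors (1,1,1,1,1).

∂_2: C_2 → C_1 acts by ∂[p,q,r] = [q,r] − [p,r] + [p,q]. For instance
  ∂AFG = FG − AG + AF,
  ∂BEF = EF − BF + BE.
The resulting 12×6 matrix has rank 6, and its Smith normal form has invariant factors (1,1,1,1,1,1).

From H_k ≅ ker(∂_k) / im(∂_{k+1}) we obtain:

  H_0: rank C_0 − rank ∂_1 = 6 − 5 = 1, and the invariant factors of ∂_1 are all 1, so H_0 ≅ Z.

(K is a triangulation of the cylinder S^1 x I.)

H_0 = Z.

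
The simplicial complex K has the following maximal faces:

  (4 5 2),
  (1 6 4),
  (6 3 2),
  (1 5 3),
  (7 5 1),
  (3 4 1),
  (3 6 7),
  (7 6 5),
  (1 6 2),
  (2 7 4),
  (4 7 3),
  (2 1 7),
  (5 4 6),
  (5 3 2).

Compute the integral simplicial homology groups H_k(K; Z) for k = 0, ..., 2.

H_0 ≅ Z,  H_1 ≅ Z^2,  H_2 ≅ Z.

Order the vertices as 1 < 2 < 3 < 4 < 5 < 6 < 7. Listing each simplex with vertices in this order, K has dimension 2 with simplices:

  0-simplices (7): [1], [2], [3], [4], [5], [6], [7]
  1-simplices (21): [1,2], [1,3], [1,4], [1,5], [1,6], [1,7], [2,3], [2,4], [2,5], [2,6], [2,7], [3,4], [3,5], [3,6], [3,7], [4,5], [4,6], [4,7], [5,6], [5,7], [6,7]
  2-simplices (14): [1,2,6], [1,2,7], [1,3,4], [1,3,5], [1,4,6], [1,5,7], [2,3,5], [2,3,6], [2,4,5], [2,4,7], [3,4,7], [3,6,7], [4,5,6], [5,6,7]

so the chain groups are C_0 ≅ Z^7, C_1 ≅ Z^21, C_2 ≅ Z^14.

The boundary map ∂_1: C_1 → C_0 maps an edge to its endpoints' difference, ∂[p,q] = q − p. For instance
  ∂[5,6] = [6] − [5].
The resulting 7×21 matrix has rank 6, and its Smith normal form has invariant factors (1,1,1,1,1,1).

The boundary map ∂_2: C_2 → C_1 sends each 2-simplex [p,q,r] to [q,r] − [p,r] + [p,q]. For instance
  ∂[2,4,5] = [4,5] − [2,5] + [2,4],
  ∂[3,4,7] = [4,7] − [3,7] + [3,4].
This gives a 21×14 integer matrix of rank 13; reducing to Smith normal form yields diagonal entries (1,1,1,1,1,1,1,1,1,1,1,1,1).

Computing H_k = (kernel of ∂_k) / (image of ∂_{k+1}):

  H_0: rank C_0 − rank ∂_1 = 7 − 6 = 1, and the invariant factors of ∂_1 are all 1, so H_0 = Z.
  H_1: rank ker ∂_1 − rank ∂_2 = (21 − 6) − 13 = 2, and the invariant factors of ∂_2 are all 1, so H_1 = Z^2.
  H_2: rank ker ∂_2 − rank ∂_3 = (14 − 13) − 0 = 1, and there is no ∂_3, so H_2 = Z.

(K is a triangulation of the torus T^2.)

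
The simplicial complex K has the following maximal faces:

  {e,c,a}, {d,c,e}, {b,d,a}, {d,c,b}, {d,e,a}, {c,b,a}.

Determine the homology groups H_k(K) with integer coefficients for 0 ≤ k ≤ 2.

H_0 = Z,  H_1 = 0,  H_2 = Z.

Take the total order a < b < c < d < e on the vertex set. Then K (dimension 2) consists of the simplices:

  0-simplices (5): a, b, c, d, e
  1-simplices (9): ab, ac, ad, ae, bc, bd, cd, ce, de
  2-simplices (6): abc, abd, ace, ade, bcd, cde

Hence C_0 ≅ Z^5, C_1 ≅ Z^9, C_2 ≅ Z^6.

∂_1: C_1 → C_0 is given by ∂[p,q] = [q] − [p]. For instance
  ∂ac = c − a.
The resulting 5×9 matrix has rank 4, and its Smith normal form has invariant factors (1,1,1,1).

Boundary ∂_2: C_2 → C_1 maps a triangle to the signed sum of its edges. For instance
  ∂ade = de − ae + ad,
  ∂cde = de − ce + cd.
The 9×6 boundary matrix has rank 5 and Smith normal form diag(1,1,1,1,1).

Now H_k = ker ∂_k / im ∂_{k+1}, so:

  H_0: rank C_0 − rank ∂_1 = 5 − 4 = 1, and the invariant factors of ∂_1 are all 1, so H_0 = Z.
  H_1: rank ker ∂_1 − rank ∂_2 = (9 − 4) − 5 = 0, and the invariant factors of ∂_2 are all 1, so H_1 = 0.
  H_2: rank ker ∂_2 − rank ∂_3 = (6 − 5) − 0 = 1, and there is no ∂_3, so H_2 = Z.

(K is a triangulation of the 2-sphere S^2.)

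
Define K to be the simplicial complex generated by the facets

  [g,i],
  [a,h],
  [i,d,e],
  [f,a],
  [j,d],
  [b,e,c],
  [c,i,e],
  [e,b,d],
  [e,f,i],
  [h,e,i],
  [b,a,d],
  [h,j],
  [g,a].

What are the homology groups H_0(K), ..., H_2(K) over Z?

H_0 ≅ Z,  H_1 ≅ Z^4,  H_2 = 0.

Fix the vertex order a < b < c < d < e < f < g < h < i < j and write every simplex with vertices in increasing order. Then dim K = 2 and the simplices of K are:

  0-simplices (10): a, b, c, d, e, f, g, h, i, j
  1-simplices (20): ab, ad, af, ag, ah, bc, bd, be, ce, ci, de, di, dj, ef, eh, ei, fi, gi, hi, hj
  2-simplices (7): abd, bce, bde, cei, dei, efi, ehi

Hence C_0 ≅ Z^10, C_1 ≅ Z^20, C_2 ≅ Z^7.

∂_1: C_1 → C_0 sends each edge [p,q] (with p < q) to q − p.
The resulting 10×20 matrix has rank 9, and its Smith normal form has invariant factors (1,1,1,1,1,1,1,1,1).

The boundary map ∂_2: C_2 → C_1 sends each 2-simplex [p,q,r] to [q,r] − [p,r] + [p,q]. For instance
  ∂efi = fi − ei + ef,
  ∂cei = ei − ci + ce.
As a 20×7 matrix over Z this has rank 7, with invariant factors (1,1,1,1,1,1,1).

From H_k ≅ ker(∂_k) / im(∂_{k+1}) we obtain:

  H_0: rank C_0 − rank ∂_1 = 10 − 9 = 1, and the invariant factors of ∂_1 are all 1, so H_0 ≅ Z.
  H_1: rank ker ∂_1 − rank ∂_2 = (20 − 9) − 7 = 4, and the invariant factors of ∂_2 are all 1, so H_1 ≅ Z^4.
  H_2: rank ker ∂_2 − rank ∂_3 = (7 − 7) − 0 = 0, and there is no ∂_3, so H_2 ≅ 0.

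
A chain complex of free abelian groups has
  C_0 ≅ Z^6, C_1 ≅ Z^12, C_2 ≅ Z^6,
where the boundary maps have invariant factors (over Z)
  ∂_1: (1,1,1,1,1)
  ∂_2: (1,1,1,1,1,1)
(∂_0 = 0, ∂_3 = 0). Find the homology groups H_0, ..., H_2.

H_0 ≅ Z,  H_1 ≅ Z,  H_2 = 0.

H_0: b_0 = 6 − 0 − 5 = 1; torsion from ∂_1 factors > 1: none. So H_0 ≅ Z.
H_1: b_1 = 12 − 5 − 6 = 1; torsion from ∂_2 factors > 1: none. So H_1 ≅ Z.
H_2: b_2 = 6 − 6 − 0 = 0; torsion from ∂_3 factors > 1: none. So H_2 ≅ 0.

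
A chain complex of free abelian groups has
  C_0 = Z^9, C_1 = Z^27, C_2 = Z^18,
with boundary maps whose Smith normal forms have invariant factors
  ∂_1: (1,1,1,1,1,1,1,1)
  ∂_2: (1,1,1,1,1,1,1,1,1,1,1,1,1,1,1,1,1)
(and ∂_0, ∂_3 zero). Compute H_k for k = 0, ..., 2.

H_0: b_0 = 9 − 0 − 8 = 1; torsion from ∂_1 factors > 1: none. So H_0 ≅ Z.
H_1: b_1 = 27 − 8 − 17 = 2; torsion from ∂_2 factors > 1: none. So H_1 ≅ Z^2.
H_2: b_2 = 18 − 17 − 0 = 1; torsion from ∂_3 factors > 1: none. So H_2 ≅ Z.

H_0 ≅ Z,  H_1 ≅ Z^2,  H_2 ≅ Z.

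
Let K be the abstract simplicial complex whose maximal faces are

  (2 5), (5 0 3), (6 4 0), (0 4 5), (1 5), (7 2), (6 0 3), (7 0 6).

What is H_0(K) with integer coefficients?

H_0 ≅ Z.

Fix the vertex order 0 < 1 < 2 < 3 < 4 < 5 < 6 < 7 and write every simplex with vertices in increasing order. Then dim K = 2 and the simplices of K are:

  0-simplices (8): [0], [1], [2], [3], [4], [5], [6], [7]
  1-simplices (13): [0,3], [0,4], [0,5], [0,6], [0,7], [1,5], [2,5], [2,7], [3,5], [3,6], [4,5], [4,6], [6,7]
  2-simplices (5): [0,3,5], [0,3,6], [0,4,5], [0,4,6], [0,6,7]

so the chain groups are C_0 ≅ Z^8, C_1 ≅ Z^13, C_2 ≅ Z^5.

Boundary ∂_1: C_1 → C_0 sends each edge [p,q] (with p < q) to q − p. For instance
  ∂[0,6] = [6] − [0].
This gives a 8×13 integer matrix of rank 7; reducing to Smith normal form yields diagonal entries (1,1,1,1,1,1,1).

Boundary ∂_2: C_2 → C_1 sends each 2-simplex [p,q,r] to [q,r] − [p,r] + [p,q]. For instance
  ∂[0,4,6] = [4,6] − [0,6] + [0,4],
  ∂[0,4,5] = [4,5] − [0,5] + [0,4].
As a 13×5 matrix over Z this has rank 5, with invariant factors (1,1,1,1,1).

From H_k ≅ ker(∂_k) / im(∂_{k+1}) we obtain:

  H_0: rank C_0 − rank ∂_1 = 8 − 7 = 1, and the invariant factors of ∂_1 are all 1, so H_0 ≅ Z.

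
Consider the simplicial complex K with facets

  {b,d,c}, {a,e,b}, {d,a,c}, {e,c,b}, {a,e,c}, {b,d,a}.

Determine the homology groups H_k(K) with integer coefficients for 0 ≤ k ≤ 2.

Fix the vertex order a < b < c < d < e and write every simplex with vertices in increasing order. Then dim K = 2 and the simplices of K are:

  0-simplices (5): a, b, c, d, e
  1-simplices (9): ab, ac, ad, ae, bc, bd, be, cd, ce
  2-simplices (6): abd, abe, acd, ace, bcd, bce

Hence C_0 ≅ Z^5, C_1 ≅ Z^9, C_2 ≅ Z^6.

Boundary ∂_1: C_1 → C_0 is given by ∂[p,q] = [q] − [p].
The resulting 5×9 matrix has rank 4, and its Smith normal form has invariant factors (1,1,1,1).

The boundary map ∂_2: C_2 → C_1 acts by ∂[p,q,r] = [q,r] − [p,r] + [p,q]. For instance
  ∂abd = bd − ad + ab,
  ∂acd = cd − ad + ac.
As a 9×6 matrix over Z this has rank 5, with invariant factors (1,1,1,1,1).

Computing H_k = (kernel of ∂_k) / (image of ∂_{k+1}):

  H_0: rank C_0 − rank ∂_1 = 5 − 4 = 1, and the invariant factors of ∂_1 are all 1, so H_0 = Z.
  H_1: rank ker ∂_1 − rank ∂_2 = (9 − 4) − 5 = 0, and the invariant factors of ∂_2 are all 1, so H_1 = 0.
  H_2: rank ker ∂_2 − rank ∂_3 = (6 − 5) − 0 = 1, and there is no ∂_3, so H_2 = Z.

As a check, the Euler characteristic is 5 − 9 + 6 = 2, which agrees with 1 − 0 + 1 = 2.

H_0 ≅ Z,  H_1 = 0,  H_2 ≅ Z.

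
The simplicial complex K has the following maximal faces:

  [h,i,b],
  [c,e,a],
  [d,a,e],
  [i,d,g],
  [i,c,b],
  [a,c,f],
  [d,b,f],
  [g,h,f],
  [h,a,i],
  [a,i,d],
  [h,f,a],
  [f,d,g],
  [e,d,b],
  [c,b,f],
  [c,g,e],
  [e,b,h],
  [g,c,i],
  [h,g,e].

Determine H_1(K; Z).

Fix the vertex order a < b < c < d < e < f < g < h < i and write every simplex with vertices in increasing order. Then dim K = 2 and the simplices of K are:

  0-simplices (9): a, b, c, d, e, f, g, h, i
  1-simplices (27): ac, ad, ae, af, ah, ai, bc, bd, be, bf, bh, bi, ce, cf, cg, ci, de, df, dg, di, eg, eh, fg, fh, gh, gi, hi
  2-simplices (18): ace, acf, ade, adi, afh, ahi, bcf, bci, bde, bdf, beh, bhi, ceg, cgi, dfg, dgi, egh, fgh

giving chain groups C_0 ≅ Z^9, C_1 ≅ Z^27, C_2 ≅ Z^18.

The boundary map ∂_1: C_1 → C_0 maps an edge to its endpoints' difference, ∂[p,q] = q − p. For instance
  ∂gi = i − g.
The 9×27 boundary matrix has rank 8 and Smith normal form diag(1,1,1,1,1,1,1,1).

∂_2: C_2 → C_1 acts by ∂[p,q,r] = [q,r] − [p,r] + [p,q]. For instance
  ∂adi = di − ai + ad,
  ∂bde = de − be + bd.
This gives a 27×18 integer matrix of rank 17; reducing to Smith normal form yields diagonal entries (1,1,1,1,1,1,1,1,1,1,1,1,1,1,1,1,1).

From H_k ≅ ker(∂_k) / im(∂_{k+1}) we obtain:

  H_1: rank ker ∂_1 − rank ∂_2 = (27 − 8) − 17 = 2, and the invariant factors of ∂_2 are all 1, so H_1 ≅ Z^2.

H_1 ≅ Z^2.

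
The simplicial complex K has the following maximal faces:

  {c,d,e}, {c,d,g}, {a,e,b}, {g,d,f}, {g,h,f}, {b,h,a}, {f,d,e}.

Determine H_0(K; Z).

H_0 ≅ Z.

Fix the vertex order a < b < c < d < e < f < g < h and write every simplex with vertices in increasing order. Then dim K = 2 and the simplices of K are:

  0-simplices (8): a, b, c, d, e, f, g, h
  1-simplices (15): ab, ae, ah, be, bh, cd, ce, cg, de, df, dg, ef, fg, fh, gh
  2-simplices (7): abe, abh, cde, cdg, def, dfg, fgh

giving chain groups C_0 ≅ Z^8, C_1 ≅ Z^15, C_2 ≅ Z^7.

The boundary map ∂_1: C_1 → C_0 maps an edge to its endpoints' difference, ∂[p,q] = q − p. For instance
  ∂ah = h − a.
The 8×15 boundary matrix has rank 7 and Smith normal form diag(1,1,1,1,1,1,1).

Boundary ∂_2: C_2 → C_1 sends each 2-simplex [p,q,r] to [q,r] − [p,r] + [p,q]. For instance
  ∂cdg = dg − cg + cd,
  ∂cde = de − ce + cd.
This gives a 15×7 integer matrix of rank 7; reducing to Smith normal form yields diagonal entries (1,1,1,1,1,1,1).

Computing H_k = (kernel of ∂_k) / (image of ∂_{k+1}):

  H_0: rank C_0 − rank ∂_1 = 8 − 7 = 1, and the invariant factors of ∂_1 are all 1, so H_0 = Z.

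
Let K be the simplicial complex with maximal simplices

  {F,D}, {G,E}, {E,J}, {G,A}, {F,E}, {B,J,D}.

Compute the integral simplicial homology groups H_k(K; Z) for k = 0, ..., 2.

K has 7 vertices, 8 edges, 1 triangle.
rank ∂_0 = 0, rank ∂_1 = 6 ⇒ b_0 = 7 − 0 − 6 = 1; all invariant factors of ∂_1 are 1 so no torsion. So H_0 ≅ Z.
rank ∂_1 = 6, rank ∂_2 = 1 ⇒ b_1 = 8 − 6 − 1 = 1; all invariant factors of ∂_2 are 1 so no torsion. So H_1 ≅ Z.
rank ∂_2 = 1, rank ∂_3 = 0 ⇒ b_2 = 1 − 1 − 0 = 0. So H_2 ≅ 0.

H_0 = Z,  H_1 = Z,  H_2 = 0.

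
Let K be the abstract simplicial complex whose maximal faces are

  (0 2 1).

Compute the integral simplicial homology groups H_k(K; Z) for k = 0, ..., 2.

Order the vertices as 0 < 1 < 2. Listing each simplex with vertices in this order, K has dimension 2 with simplices:

  0-simplices (3): [0], [1], [2]
  1-simplices (3): [0,1], [0,2], [1,2]
  2-simplices (1): [0,1,2]

giving chain groups C_0 ≅ Z^3, C_1 ≅ Z^3, C_2 ≅ Z^1.

Boundary ∂_1: C_1 → C_0 maps an edge to its endpoints' difference, ∂[p,q] = q − p.
As a 3×3 matrix over Z this has rank 2, with invariant factors (1,1).

Boundary ∂_2: C_2 → C_1 maps a triangle to the signed sum of its edges. For instance
  ∂[0,1,2] = [1,2] − [0,2] + [0,1].
The resulting 3×1 matrix has rank 1, and its Smith normal form has invariant factors (1).

From H_k ≅ ker(∂_k) / im(∂_{k+1}) we obtain:

  H_0: rank C_0 − rank ∂_1 = 3 − 2 = 1, and the invariant factors of ∂_1 are all 1, so H_0 ≅ Z.
  H_1: rank ker ∂_1 − rank ∂_2 = (3 − 2) − 1 = 0, and the invariant factors of ∂_2 are all 1, so H_1 ≅ 0.
  H_2: rank ker ∂_2 − rank ∂_3 = (1 − 1) − 0 = 0, and there is no ∂_3, so H_2 ≅ 0.

As a check, the Euler characteristic is 3 − 3 + 1 = 1, which agrees with 1 − 0 + 0 = 1.

H_0 ≅ Z,  H_1 = 0,  H_2 = 0.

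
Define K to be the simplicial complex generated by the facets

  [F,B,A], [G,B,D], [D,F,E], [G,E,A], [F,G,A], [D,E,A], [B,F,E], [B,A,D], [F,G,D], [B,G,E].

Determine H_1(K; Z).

H_1 ≅ Z/2.

We work with the vertex ordering A < B < D < E < F < G. The simplices of K, each written with vertices in increasing order, are:

  0-simplices (6): A, B, D, E, F, G
  1-simplices (15): AB, AD, AE, AF, AG, BD, BE, BF, BG, DE, DF, DG, EF, EG, FG
  2-simplices (10): ABD, ABF, ADE, AEG, AFG, BDG, BEF, BEG, DEF, DFG

giving chain groups C_0 ≅ Z^6, C_1 ≅ Z^15, C_2 ≅ Z^10.

Boundary ∂_1: C_1 → C_0 is given by ∂[p,q] = [q] − [p]. For instance
  ∂AF = F − A.
The resulting 6×15 matrix has rank 5, and its Smith normal form has invariant factors (1,1,1,1,1).

The boundary map ∂_2: C_2 → C_1 sends each 2-simplex [p,q,r] to [q,r] − [p,r] + [p,q]. For instance
  ∂BEF = EF − BF + BE,
  ∂ADE = DE − AE + AD.
The 15×10 boundary matrix has rank 10 and Smith normal form diag(1,1,1,1,1,1,1,1,1,2).

From H_k ≅ ker(∂_k) / im(∂_{k+1}) we obtain:

  H_1: rank ker ∂_1 − rank ∂_2 = (15 − 5) − 10 = 0, and ∂_2 has invariant factor 2 > 1, so H_1 = Z/2.

(K is a triangulation of the real projective plane RP^2.)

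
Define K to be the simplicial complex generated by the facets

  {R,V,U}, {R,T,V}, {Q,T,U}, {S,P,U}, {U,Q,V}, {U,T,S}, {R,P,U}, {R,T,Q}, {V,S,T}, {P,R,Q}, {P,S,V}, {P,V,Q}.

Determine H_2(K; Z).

H_2 ≅ 0.

Order the vertices as P < Q < R < S < T < U < V. Listing each simplex with vertices in this order, K has dimension 2 with simplices:

  0-simplices (7): P, Q, R, S, T, U, V
  1-simplices (18): PQ, PR, PS, PU, PV, QR, QT, QU, QV, RT, RU, RV, ST, SU, SV, TU, TV, UV
  2-simplices (12): PQR, PQV, PRU, PSU, PSV, QRT, QTU, QUV, RTV, RUV, STU, STV

so the chain groups are C_0 ≅ Z^7, C_1 ≅ Z^18, C_2 ≅ Z^12.

∂_1: C_1 → C_0 is given by ∂[p,q] = [q] − [p]. For instance
  ∂QR = R − Q.
This gives a 7×18 integer matrix of rank 6; reducing to Smith normal form yields diagonal entries (1,1,1,1,1,1).

The boundary map ∂_2: C_2 → C_1 maps a triangle to the signed sum of its edges. For instance
  ∂PQV = QV − PV + PQ,
  ∂STV = TV − SV + ST.
The 18×12 boundary matrix has rank 12 and Smith normal form diag(1,1,1,1,1,1,1,1,1,1,1,2).

Reading off H_k = ker ∂_k / im ∂_{k+1}:

  H_2: rank ker ∂_2 − rank ∂_3 = (12 − 12) − 0 = 0, and there is no ∂_3, so H_2 = 0.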